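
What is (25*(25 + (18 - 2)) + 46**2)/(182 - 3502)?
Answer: -3141/3320 ≈ -0.94608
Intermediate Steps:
(25*(25 + (18 - 2)) + 46**2)/(182 - 3502) = (25*(25 + 16) + 2116)/(-3320) = (25*41 + 2116)*(-1/3320) = (1025 + 2116)*(-1/3320) = 3141*(-1/3320) = -3141/3320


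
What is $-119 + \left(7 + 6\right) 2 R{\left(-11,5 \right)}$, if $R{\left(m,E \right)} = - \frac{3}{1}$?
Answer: $-197$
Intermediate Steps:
$R{\left(m,E \right)} = -3$ ($R{\left(m,E \right)} = \left(-3\right) 1 = -3$)
$-119 + \left(7 + 6\right) 2 R{\left(-11,5 \right)} = -119 + \left(7 + 6\right) 2 \left(-3\right) = -119 + 13 \cdot 2 \left(-3\right) = -119 + 26 \left(-3\right) = -119 - 78 = -197$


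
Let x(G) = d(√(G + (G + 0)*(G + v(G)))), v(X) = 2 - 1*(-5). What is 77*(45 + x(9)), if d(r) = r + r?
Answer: 3465 + 462*√17 ≈ 5369.9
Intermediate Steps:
v(X) = 7 (v(X) = 2 + 5 = 7)
d(r) = 2*r
x(G) = 2*√(G + G*(7 + G)) (x(G) = 2*√(G + (G + 0)*(G + 7)) = 2*√(G + G*(7 + G)))
77*(45 + x(9)) = 77*(45 + 2*√(9*(8 + 9))) = 77*(45 + 2*√(9*17)) = 77*(45 + 2*√153) = 77*(45 + 2*(3*√17)) = 77*(45 + 6*√17) = 3465 + 462*√17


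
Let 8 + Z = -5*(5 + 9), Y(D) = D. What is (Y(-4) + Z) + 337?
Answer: 255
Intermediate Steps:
Z = -78 (Z = -8 - 5*(5 + 9) = -8 - 5*14 = -8 - 70 = -78)
(Y(-4) + Z) + 337 = (-4 - 78) + 337 = -82 + 337 = 255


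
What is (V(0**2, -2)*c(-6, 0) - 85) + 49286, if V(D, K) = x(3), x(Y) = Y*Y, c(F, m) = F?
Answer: 49147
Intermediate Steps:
x(Y) = Y**2
V(D, K) = 9 (V(D, K) = 3**2 = 9)
(V(0**2, -2)*c(-6, 0) - 85) + 49286 = (9*(-6) - 85) + 49286 = (-54 - 85) + 49286 = -139 + 49286 = 49147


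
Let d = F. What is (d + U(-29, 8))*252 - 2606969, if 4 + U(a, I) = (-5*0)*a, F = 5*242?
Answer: -2303057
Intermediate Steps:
F = 1210
U(a, I) = -4 (U(a, I) = -4 + (-5*0)*a = -4 + 0*a = -4 + 0 = -4)
d = 1210
(d + U(-29, 8))*252 - 2606969 = (1210 - 4)*252 - 2606969 = 1206*252 - 2606969 = 303912 - 2606969 = -2303057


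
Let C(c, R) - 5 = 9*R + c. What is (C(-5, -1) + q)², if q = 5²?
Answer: 256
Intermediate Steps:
C(c, R) = 5 + c + 9*R (C(c, R) = 5 + (9*R + c) = 5 + (c + 9*R) = 5 + c + 9*R)
q = 25
(C(-5, -1) + q)² = ((5 - 5 + 9*(-1)) + 25)² = ((5 - 5 - 9) + 25)² = (-9 + 25)² = 16² = 256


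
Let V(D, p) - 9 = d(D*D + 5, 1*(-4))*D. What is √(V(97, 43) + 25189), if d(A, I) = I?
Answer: √24810 ≈ 157.51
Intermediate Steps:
V(D, p) = 9 - 4*D (V(D, p) = 9 + (1*(-4))*D = 9 - 4*D)
√(V(97, 43) + 25189) = √((9 - 4*97) + 25189) = √((9 - 388) + 25189) = √(-379 + 25189) = √24810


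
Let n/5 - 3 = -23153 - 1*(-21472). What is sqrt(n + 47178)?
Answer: 2*sqrt(9697) ≈ 196.95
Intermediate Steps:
n = -8390 (n = 15 + 5*(-23153 - 1*(-21472)) = 15 + 5*(-23153 + 21472) = 15 + 5*(-1681) = 15 - 8405 = -8390)
sqrt(n + 47178) = sqrt(-8390 + 47178) = sqrt(38788) = 2*sqrt(9697)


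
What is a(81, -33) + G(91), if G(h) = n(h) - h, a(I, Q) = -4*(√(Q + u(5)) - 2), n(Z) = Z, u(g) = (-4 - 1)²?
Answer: 8 - 8*I*√2 ≈ 8.0 - 11.314*I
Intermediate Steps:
u(g) = 25 (u(g) = (-5)² = 25)
a(I, Q) = 8 - 4*√(25 + Q) (a(I, Q) = -4*(√(Q + 25) - 2) = -4*(√(25 + Q) - 2) = -4*(-2 + √(25 + Q)) = 8 - 4*√(25 + Q))
G(h) = 0 (G(h) = h - h = 0)
a(81, -33) + G(91) = (8 - 4*√(25 - 33)) + 0 = (8 - 8*I*√2) + 0 = 8 - 8*I*√2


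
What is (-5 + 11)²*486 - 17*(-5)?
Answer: 17581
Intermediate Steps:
(-5 + 11)²*486 - 17*(-5) = 6²*486 + 85 = 36*486 + 85 = 17496 + 85 = 17581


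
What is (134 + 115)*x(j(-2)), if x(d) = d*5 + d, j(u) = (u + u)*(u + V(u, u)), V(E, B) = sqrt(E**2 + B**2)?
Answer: 11952 - 11952*sqrt(2) ≈ -4950.7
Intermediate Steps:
V(E, B) = sqrt(B**2 + E**2)
j(u) = 2*u*(u + sqrt(2)*sqrt(u**2)) (j(u) = (u + u)*(u + sqrt(u**2 + u**2)) = (2*u)*(u + sqrt(2*u**2)) = (2*u)*(u + sqrt(2)*sqrt(u**2)) = 2*u*(u + sqrt(2)*sqrt(u**2)))
x(d) = 6*d (x(d) = 5*d + d = 6*d)
(134 + 115)*x(j(-2)) = (134 + 115)*(6*(2*(-2)*(-2 + sqrt(2)*sqrt((-2)**2)))) = 249*(6*(2*(-2)*(-2 + sqrt(2)*sqrt(4)))) = 249*(6*(2*(-2)*(-2 + sqrt(2)*2))) = 249*(6*(2*(-2)*(-2 + 2*sqrt(2)))) = 249*(6*(8 - 8*sqrt(2))) = 249*(48 - 48*sqrt(2)) = 11952 - 11952*sqrt(2)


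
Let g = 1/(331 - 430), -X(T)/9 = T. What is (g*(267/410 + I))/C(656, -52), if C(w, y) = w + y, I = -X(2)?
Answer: -2549/8172120 ≈ -0.00031191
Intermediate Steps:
X(T) = -9*T
I = 18 (I = -(-9)*2 = -1*(-18) = 18)
g = -1/99 (g = 1/(-99) = -1/99 ≈ -0.010101)
(g*(267/410 + I))/C(656, -52) = (-(267/410 + 18)/99)/(656 - 52) = -(267*(1/410) + 18)/99/604 = -(267/410 + 18)/99*(1/604) = -1/99*7647/410*(1/604) = -2549/13530*1/604 = -2549/8172120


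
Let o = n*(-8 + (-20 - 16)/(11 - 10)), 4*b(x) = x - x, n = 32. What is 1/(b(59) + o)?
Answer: -1/1408 ≈ -0.00071023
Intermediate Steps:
b(x) = 0 (b(x) = (x - x)/4 = (1/4)*0 = 0)
o = -1408 (o = 32*(-8 + (-20 - 16)/(11 - 10)) = 32*(-8 - 36/1) = 32*(-8 - 36*1) = 32*(-8 - 36) = 32*(-44) = -1408)
1/(b(59) + o) = 1/(0 - 1408) = 1/(-1408) = -1/1408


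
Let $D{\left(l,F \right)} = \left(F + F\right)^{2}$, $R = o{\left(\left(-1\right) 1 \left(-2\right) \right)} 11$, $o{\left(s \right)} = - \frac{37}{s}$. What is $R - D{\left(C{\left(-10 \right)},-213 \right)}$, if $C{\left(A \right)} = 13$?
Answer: $- \frac{363359}{2} \approx -1.8168 \cdot 10^{5}$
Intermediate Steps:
$R = - \frac{407}{2}$ ($R = - \frac{37}{\left(-1\right) 1 \left(-2\right)} 11 = - \frac{37}{\left(-1\right) \left(-2\right)} 11 = - \frac{37}{2} \cdot 11 = \left(-37\right) \frac{1}{2} \cdot 11 = \left(- \frac{37}{2}\right) 11 = - \frac{407}{2} \approx -203.5$)
$D{\left(l,F \right)} = 4 F^{2}$ ($D{\left(l,F \right)} = \left(2 F\right)^{2} = 4 F^{2}$)
$R - D{\left(C{\left(-10 \right)},-213 \right)} = - \frac{407}{2} - 4 \left(-213\right)^{2} = - \frac{407}{2} - 4 \cdot 45369 = - \frac{407}{2} - 181476 = - \frac{363359}{2}$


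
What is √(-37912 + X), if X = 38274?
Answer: √362 ≈ 19.026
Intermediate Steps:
√(-37912 + X) = √(-37912 + 38274) = √362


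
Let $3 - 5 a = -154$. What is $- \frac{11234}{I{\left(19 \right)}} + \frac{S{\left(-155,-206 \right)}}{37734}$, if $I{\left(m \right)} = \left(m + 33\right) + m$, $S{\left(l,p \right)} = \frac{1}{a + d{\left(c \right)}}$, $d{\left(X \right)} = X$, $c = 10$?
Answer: $- \frac{87748077137}{554576598} \approx -158.23$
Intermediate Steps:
$a = \frac{157}{5}$ ($a = \frac{3}{5} - - \frac{154}{5} = \frac{3}{5} + \frac{154}{5} = \frac{157}{5} \approx 31.4$)
$S{\left(l,p \right)} = \frac{5}{207}$ ($S{\left(l,p \right)} = \frac{1}{\frac{157}{5} + 10} = \frac{1}{\frac{207}{5}} = \frac{5}{207}$)
$I{\left(m \right)} = 33 + 2 m$ ($I{\left(m \right)} = \left(33 + m\right) + m = 33 + 2 m$)
$- \frac{11234}{I{\left(19 \right)}} + \frac{S{\left(-155,-206 \right)}}{37734} = - \frac{11234}{33 + 2 \cdot 19} + \frac{5}{207 \cdot 37734} = - \frac{11234}{33 + 38} + \frac{5}{207} \cdot \frac{1}{37734} = - \frac{11234}{71} + \frac{5}{7810938} = - \frac{87748077137}{554576598}$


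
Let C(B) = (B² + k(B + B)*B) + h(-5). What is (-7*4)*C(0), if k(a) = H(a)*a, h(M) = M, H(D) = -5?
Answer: 140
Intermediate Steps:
k(a) = -5*a
C(B) = -5 - 9*B² (C(B) = (B² + (-5*(B + B))*B) - 5 = (B² + (-10*B)*B) - 5 = (B² - 10*B²) - 5 = -9*B² - 5 = -5 - 9*B²)
(-7*4)*C(0) = (-7*4)*(-5 - 9*0²) = -28*(-5 - 9*0) = -28*(-5 + 0) = -28*(-5) = 140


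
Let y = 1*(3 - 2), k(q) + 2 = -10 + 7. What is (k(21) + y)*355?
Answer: -1420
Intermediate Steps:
k(q) = -5 (k(q) = -2 + (-10 + 7) = -2 - 3 = -5)
y = 1 (y = 1*1 = 1)
(k(21) + y)*355 = (-5 + 1)*355 = -4*355 = -1420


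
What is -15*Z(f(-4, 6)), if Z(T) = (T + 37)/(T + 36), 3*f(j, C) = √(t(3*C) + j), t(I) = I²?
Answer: -43755/2836 + 45*√5/1418 ≈ -15.357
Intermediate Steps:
f(j, C) = √(j + 9*C²)/3 (f(j, C) = √((3*C)² + j)/3 = √(9*C² + j)/3 = √(j + 9*C²)/3)
Z(T) = (37 + T)/(36 + T)
-15*Z(f(-4, 6)) = -15*(37 + √(-4 + 9*6²)/3)/(36 + √(-4 + 9*6²)/3) = -15*(37 + √(-4 + 9*36)/3)/(36 + √(-4 + 9*36)/3) = -15*(37 + √(-4 + 324)/3)/(36 + √(-4 + 324)/3) = -15*(37 + √320/3)/(36 + √320/3) = -15*(37 + (8*√5)/3)/(36 + (8*√5)/3) = -15*(37 + 8*√5/3)/(36 + 8*√5/3)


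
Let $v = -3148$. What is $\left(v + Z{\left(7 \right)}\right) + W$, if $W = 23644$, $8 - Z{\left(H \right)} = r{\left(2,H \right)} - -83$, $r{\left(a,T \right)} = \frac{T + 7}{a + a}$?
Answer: $\frac{40835}{2} \approx 20418.0$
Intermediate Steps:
$r{\left(a,T \right)} = \frac{7 + T}{2 a}$
$Z{\left(H \right)} = - \frac{307}{4} - \frac{H}{4}$ ($Z{\left(H \right)} = 8 - \left(\frac{7 + H}{2 \cdot 2} - -83\right) = 8 - \left(\frac{1}{2} \cdot \frac{1}{2} \left(7 + H\right) + 83\right) = 8 - \left(\left(\frac{7}{4} + \frac{H}{4}\right) + 83\right) = 8 - \left(\frac{339}{4} + \frac{H}{4}\right) = - \frac{307}{4} - \frac{H}{4}$)
$\left(v + Z{\left(7 \right)}\right) + W = \left(-3148 - \frac{157}{2}\right) + 23644 = - \frac{6453}{2} + 23644 = \frac{40835}{2}$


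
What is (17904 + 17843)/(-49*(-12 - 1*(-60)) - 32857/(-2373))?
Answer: -84827631/5548439 ≈ -15.289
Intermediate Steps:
(17904 + 17843)/(-49*(-12 - 1*(-60)) - 32857/(-2373)) = 35747/(-49*(-12 + 60) - 32857*(-1/2373)) = 35747/(-49*48 + 32857/2373) = 35747/(-2352 + 32857/2373) = 35747/(-5548439/2373) = 35747*(-2373/5548439) = -84827631/5548439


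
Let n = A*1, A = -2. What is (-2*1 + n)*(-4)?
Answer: 16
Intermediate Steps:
n = -2 (n = -2*1 = -2)
(-2*1 + n)*(-4) = (-2*1 - 2)*(-4) = (-2 - 2)*(-4) = -4*(-4) = 16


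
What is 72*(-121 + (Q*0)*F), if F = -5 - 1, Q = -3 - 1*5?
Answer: -8712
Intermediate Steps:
Q = -8 (Q = -3 - 5 = -8)
F = -6
72*(-121 + (Q*0)*F) = 72*(-121 - 8*0*(-6)) = 72*(-121 + 0*(-6)) = 72*(-121 + 0) = 72*(-121) = -8712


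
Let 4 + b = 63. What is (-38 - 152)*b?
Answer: -11210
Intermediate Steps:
b = 59 (b = -4 + 63 = 59)
(-38 - 152)*b = (-38 - 152)*59 = -190*59 = -11210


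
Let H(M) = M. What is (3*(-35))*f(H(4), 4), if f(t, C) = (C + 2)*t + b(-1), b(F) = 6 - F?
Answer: -3255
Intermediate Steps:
f(t, C) = 7 + t*(2 + C) (f(t, C) = (C + 2)*t + (6 - 1*(-1)) = (2 + C)*t + (6 + 1) = t*(2 + C) + 7 = 7 + t*(2 + C))
(3*(-35))*f(H(4), 4) = (3*(-35))*(7 + 2*4 + 4*4) = -105*(7 + 8 + 16) = -105*31 = -3255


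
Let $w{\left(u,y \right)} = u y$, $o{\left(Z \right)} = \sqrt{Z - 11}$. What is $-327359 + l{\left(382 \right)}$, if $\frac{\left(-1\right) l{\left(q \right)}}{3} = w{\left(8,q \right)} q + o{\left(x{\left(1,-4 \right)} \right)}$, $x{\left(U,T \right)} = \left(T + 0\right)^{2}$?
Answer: $-3829535 - 3 \sqrt{5} \approx -3.8295 \cdot 10^{6}$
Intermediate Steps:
$x{\left(U,T \right)} = T^{2}$
$o{\left(Z \right)} = \sqrt{-11 + Z}$
$l{\left(q \right)} = - 24 q^{2} - 3 \sqrt{5}$ ($l{\left(q \right)} = - 3 \left(8 q q + \sqrt{-11 + \left(-4\right)^{2}}\right) = - 3 \left(8 q^{2} + \sqrt{-11 + 16}\right) = - 3 \left(8 q^{2} + \sqrt{5}\right) = - 3 \left(\sqrt{5} + 8 q^{2}\right) = - 24 q^{2} - 3 \sqrt{5}$)
$-327359 + l{\left(382 \right)} = -327359 - \left(3502176 + 3 \sqrt{5}\right) = -3829535 - 3 \sqrt{5}$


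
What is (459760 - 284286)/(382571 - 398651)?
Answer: -87737/8040 ≈ -10.913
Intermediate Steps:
(459760 - 284286)/(382571 - 398651) = 175474/(-16080) = 175474*(-1/16080) = -87737/8040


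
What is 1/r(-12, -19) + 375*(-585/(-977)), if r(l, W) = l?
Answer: 2631523/11724 ≈ 224.46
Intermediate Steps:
1/r(-12, -19) + 375*(-585/(-977)) = 1/(-12) + 375*(-585/(-977)) = -1/12 + 375*(-585*(-1/977)) = -1/12 + 375*(585/977) = -1/12 + 219375/977 = 2631523/11724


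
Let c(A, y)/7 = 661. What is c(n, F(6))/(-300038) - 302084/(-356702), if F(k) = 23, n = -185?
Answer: 44493109519/53512077338 ≈ 0.83146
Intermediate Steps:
c(A, y) = 4627 (c(A, y) = 7*661 = 4627)
c(n, F(6))/(-300038) - 302084/(-356702) = 4627/(-300038) - 302084/(-356702) = 4627*(-1/300038) - 302084*(-1/356702) = -4627/300038 + 151042/178351 = 44493109519/53512077338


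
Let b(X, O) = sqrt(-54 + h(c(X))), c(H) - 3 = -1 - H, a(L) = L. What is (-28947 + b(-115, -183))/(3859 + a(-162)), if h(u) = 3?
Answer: -28947/3697 + I*sqrt(51)/3697 ≈ -7.8299 + 0.0019317*I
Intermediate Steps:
c(H) = 2 - H (c(H) = 3 + (-1 - H) = 2 - H)
b(X, O) = I*sqrt(51) (b(X, O) = sqrt(-54 + 3) = sqrt(-51) = I*sqrt(51))
(-28947 + b(-115, -183))/(3859 + a(-162)) = (-28947 + I*sqrt(51))/(3859 - 162) = (-28947 + I*sqrt(51))/3697 = (-28947 + I*sqrt(51))*(1/3697) = -28947/3697 + I*sqrt(51)/3697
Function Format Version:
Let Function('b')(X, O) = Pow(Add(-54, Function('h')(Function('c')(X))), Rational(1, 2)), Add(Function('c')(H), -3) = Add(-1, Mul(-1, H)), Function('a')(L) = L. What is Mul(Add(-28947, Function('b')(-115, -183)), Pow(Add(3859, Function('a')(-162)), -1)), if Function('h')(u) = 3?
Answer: Add(Rational(-28947, 3697), Mul(Rational(1, 3697), I, Pow(51, Rational(1, 2)))) ≈ Add(-7.8299, Mul(0.0019317, I))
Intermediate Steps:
Function('c')(H) = Add(2, Mul(-1, H)) (Function('c')(H) = Add(3, Add(-1, Mul(-1, H))) = Add(2, Mul(-1, H)))
Function('b')(X, O) = Mul(I, Pow(51, Rational(1, 2))) (Function('b')(X, O) = Pow(Add(-54, 3), Rational(1, 2)) = Pow(-51, Rational(1, 2)) = Mul(I, Pow(51, Rational(1, 2))))
Mul(Add(-28947, Function('b')(-115, -183)), Pow(Add(3859, Function('a')(-162)), -1)) = Mul(Add(-28947, Mul(I, Pow(51, Rational(1, 2)))), Pow(Add(3859, -162), -1)) = Mul(Add(-28947, Mul(I, Pow(51, Rational(1, 2)))), Pow(3697, -1)) = Mul(Add(-28947, Mul(I, Pow(51, Rational(1, 2)))), Rational(1, 3697)) = Add(Rational(-28947, 3697), Mul(Rational(1, 3697), I, Pow(51, Rational(1, 2))))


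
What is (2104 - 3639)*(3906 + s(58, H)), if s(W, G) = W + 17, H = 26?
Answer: -6110835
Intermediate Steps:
s(W, G) = 17 + W
(2104 - 3639)*(3906 + s(58, H)) = (2104 - 3639)*(3906 + (17 + 58)) = -1535*(3906 + 75) = -1535*3981 = -6110835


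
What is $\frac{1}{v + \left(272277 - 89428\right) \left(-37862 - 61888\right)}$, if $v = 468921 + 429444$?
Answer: $- \frac{1}{18238289385} \approx -5.483 \cdot 10^{-11}$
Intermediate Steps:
$v = 898365$
$\frac{1}{v + \left(272277 - 89428\right) \left(-37862 - 61888\right)} = \frac{1}{898365 + \left(272277 - 89428\right) \left(-37862 - 61888\right)} = \frac{1}{898365 + 182849 \left(-99750\right)} = \frac{1}{898365 - 18239187750} = \frac{1}{-18238289385} = - \frac{1}{18238289385}$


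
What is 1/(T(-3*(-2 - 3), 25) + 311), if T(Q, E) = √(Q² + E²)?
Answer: 311/95871 - 5*√34/95871 ≈ 0.0029398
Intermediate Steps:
T(Q, E) = √(E² + Q²)
1/(T(-3*(-2 - 3), 25) + 311) = 1/(√(25² + (-3*(-2 - 3))²) + 311) = 1/(√(625 + (-3*(-5))²) + 311) = 1/(√(625 + 15²) + 311) = 1/(√(625 + 225) + 311) = 1/(√850 + 311) = 1/(5*√34 + 311) = 1/(311 + 5*√34)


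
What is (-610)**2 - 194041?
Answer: 178059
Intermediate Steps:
(-610)**2 - 194041 = 372100 - 194041 = 178059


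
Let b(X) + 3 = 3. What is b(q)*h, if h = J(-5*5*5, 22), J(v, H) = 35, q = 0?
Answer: 0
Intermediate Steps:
b(X) = 0 (b(X) = -3 + 3 = 0)
h = 35
b(q)*h = 0*35 = 0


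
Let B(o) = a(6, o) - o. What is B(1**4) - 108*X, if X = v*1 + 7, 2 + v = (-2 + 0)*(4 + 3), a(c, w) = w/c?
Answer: 5827/6 ≈ 971.17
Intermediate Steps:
v = -16 (v = -2 + (-2 + 0)*(4 + 3) = -2 - 2*7 = -2 - 14 = -16)
B(o) = -5*o/6 (B(o) = o/6 - o = -5*o/6)
X = -9 (X = -16*1 + 7 = -16 + 7 = -9)
B(1**4) - 108*X = -5/6*1**4 - 108*(-9) = -5/6*1 + 972 = -5/6 + 972 = 5827/6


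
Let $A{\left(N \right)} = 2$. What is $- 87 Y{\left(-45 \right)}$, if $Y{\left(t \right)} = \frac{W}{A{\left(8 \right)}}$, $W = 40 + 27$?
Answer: $- \frac{5829}{2} \approx -2914.5$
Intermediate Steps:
$W = 67$
$Y{\left(t \right)} = \frac{67}{2}$
$- 87 Y{\left(-45 \right)} = \left(-87\right) \frac{67}{2} = - \frac{5829}{2}$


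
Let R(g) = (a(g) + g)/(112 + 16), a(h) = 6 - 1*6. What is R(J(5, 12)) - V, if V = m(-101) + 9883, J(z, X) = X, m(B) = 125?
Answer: -320253/32 ≈ -10008.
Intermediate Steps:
a(h) = 0 (a(h) = 6 - 6 = 0)
R(g) = g/128 (R(g) = (0 + g)/(112 + 16) = g/128)
V = 10008 (V = 125 + 9883 = 10008)
R(J(5, 12)) - V = (1/128)*12 - 1*10008 = 3/32 - 10008 = -320253/32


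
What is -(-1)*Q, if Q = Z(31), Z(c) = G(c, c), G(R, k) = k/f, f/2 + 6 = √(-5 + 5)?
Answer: -31/12 ≈ -2.5833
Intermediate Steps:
f = -12 (f = -12 + 2*√(-5 + 5) = -12 + 2*√0 = -12 + 2*0 = -12 + 0 = -12)
G(R, k) = -k/12 (G(R, k) = k/(-12) = k*(-1/12) = -k/12)
Z(c) = -c/12
Q = -31/12 (Q = -1/12*31 = -31/12 ≈ -2.5833)
-(-1)*Q = -(-1)*(-31)/12 = -1*31/12 = -31/12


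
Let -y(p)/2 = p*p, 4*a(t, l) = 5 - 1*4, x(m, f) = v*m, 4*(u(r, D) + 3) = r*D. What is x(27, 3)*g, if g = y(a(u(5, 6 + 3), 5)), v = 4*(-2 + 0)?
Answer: 27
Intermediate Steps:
u(r, D) = -3 + D*r/4 (u(r, D) = -3 + (r*D)/4 = -3 + (D*r)/4 = -3 + D*r/4)
v = -8 (v = 4*(-2) = -8)
x(m, f) = -8*m
a(t, l) = ¼ (a(t, l) = (5 - 1*4)/4 = (5 - 4)/4 = (¼)*1 = ¼)
y(p) = -2*p² (y(p) = -2*p*p = -2*p²)
g = -⅛ (g = -2*(¼)² = -2*1/16 = -⅛ ≈ -0.12500)
x(27, 3)*g = -8*27*(-⅛) = -216*(-⅛) = 27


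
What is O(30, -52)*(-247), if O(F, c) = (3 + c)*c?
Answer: -629356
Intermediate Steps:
O(F, c) = c*(3 + c)
O(30, -52)*(-247) = -52*(3 - 52)*(-247) = -52*(-49)*(-247) = 2548*(-247) = -629356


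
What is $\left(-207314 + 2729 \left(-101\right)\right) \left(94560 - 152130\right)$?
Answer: $27803028510$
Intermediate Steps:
$\left(-207314 + 2729 \left(-101\right)\right) \left(94560 - 152130\right) = \left(-207314 - 275629\right) \left(-57570\right) = \left(-482943\right) \left(-57570\right) = 27803028510$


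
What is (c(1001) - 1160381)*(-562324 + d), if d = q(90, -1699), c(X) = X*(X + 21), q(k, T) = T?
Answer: 77473635257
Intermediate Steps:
c(X) = X*(21 + X)
d = -1699
(c(1001) - 1160381)*(-562324 + d) = (1001*(21 + 1001) - 1160381)*(-562324 - 1699) = (1001*1022 - 1160381)*(-564023) = (1023022 - 1160381)*(-564023) = -137359*(-564023) = 77473635257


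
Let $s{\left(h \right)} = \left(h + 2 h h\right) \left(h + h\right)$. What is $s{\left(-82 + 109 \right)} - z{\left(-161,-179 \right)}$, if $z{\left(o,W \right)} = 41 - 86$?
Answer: $80235$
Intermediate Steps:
$z{\left(o,W \right)} = -45$
$s{\left(h \right)} = 2 h \left(h + 2 h^{2}\right)$ ($s{\left(h \right)} = \left(h + 2 h^{2}\right) 2 h = 2 h \left(h + 2 h^{2}\right)$)
$s{\left(-82 + 109 \right)} - z{\left(-161,-179 \right)} = \left(-82 + 109\right)^{2} \left(2 + 4 \left(-82 + 109\right)\right) - -45 = 27^{2} \left(2 + 4 \cdot 27\right) + 45 = 729 \left(2 + 108\right) + 45 = 729 \cdot 110 + 45 = 80190 + 45 = 80235$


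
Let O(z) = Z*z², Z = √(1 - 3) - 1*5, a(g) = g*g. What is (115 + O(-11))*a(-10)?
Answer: -49000 + 12100*I*√2 ≈ -49000.0 + 17112.0*I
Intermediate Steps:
a(g) = g²
Z = -5 + I*√2 (Z = √(-2) - 5 = I*√2 - 5 = -5 + I*√2 ≈ -5.0 + 1.4142*I)
O(z) = z²*(-5 + I*√2) (O(z) = (-5 + I*√2)*z² = z²*(-5 + I*√2))
(115 + O(-11))*a(-10) = (115 + (-11)²*(-5 + I*√2))*(-10)² = (115 + 121*(-5 + I*√2))*100 = (115 + (-605 + 121*I*√2))*100 = (-490 + 121*I*√2)*100 = -49000 + 12100*I*√2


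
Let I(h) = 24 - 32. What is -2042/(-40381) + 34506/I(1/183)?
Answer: -696685225/161524 ≈ -4313.2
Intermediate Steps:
I(h) = -8
-2042/(-40381) + 34506/I(1/183) = -2042/(-40381) + 34506/(-8) = -2042*(-1/40381) + 34506*(-⅛) = 2042/40381 - 17253/4 = -696685225/161524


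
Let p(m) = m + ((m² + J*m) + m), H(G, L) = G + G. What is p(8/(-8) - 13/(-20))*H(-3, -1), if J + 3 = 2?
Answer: 273/200 ≈ 1.3650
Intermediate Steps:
J = -1 (J = -3 + 2 = -1)
H(G, L) = 2*G
p(m) = m + m² (p(m) = m + ((m² - m) + m) = m + m²)
p(8/(-8) - 13/(-20))*H(-3, -1) = ((8/(-8) - 13/(-20))*(1 + (8/(-8) - 13/(-20))))*(2*(-3)) = ((8*(-⅛) - 13*(-1/20))*(1 + (8*(-⅛) - 13*(-1/20))))*(-6) = ((-1 + 13/20)*(1 + (-1 + 13/20)))*(-6) = -7*(1 - 7/20)/20*(-6) = -7/20*13/20*(-6) = -91/400*(-6) = 273/200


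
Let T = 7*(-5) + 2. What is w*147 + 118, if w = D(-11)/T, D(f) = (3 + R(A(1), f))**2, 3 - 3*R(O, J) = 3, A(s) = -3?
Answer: 857/11 ≈ 77.909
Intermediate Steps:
R(O, J) = 0 (R(O, J) = 1 - 1/3*3 = 1 - 1 = 0)
T = -33 (T = -35 + 2 = -33)
D(f) = 9 (D(f) = (3 + 0)**2 = 3**2 = 9)
w = -3/11 (w = 9/(-33) = 9*(-1/33) = -3/11 ≈ -0.27273)
w*147 + 118 = -3/11*147 + 118 = -441/11 + 118 = 857/11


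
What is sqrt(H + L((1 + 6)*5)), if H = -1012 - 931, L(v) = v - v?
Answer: I*sqrt(1943) ≈ 44.079*I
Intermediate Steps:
L(v) = 0
H = -1943
sqrt(H + L((1 + 6)*5)) = sqrt(-1943 + 0) = sqrt(-1943) = I*sqrt(1943)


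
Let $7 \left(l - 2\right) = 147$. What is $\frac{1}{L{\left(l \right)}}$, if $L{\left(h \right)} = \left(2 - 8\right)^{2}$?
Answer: $\frac{1}{36} \approx 0.027778$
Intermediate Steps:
$l = 23$ ($l = 2 + \frac{1}{7} \cdot 147 = 2 + 21 = 23$)
$L{\left(h \right)} = 36$ ($L{\left(h \right)} = \left(-6\right)^{2} = 36$)
$\frac{1}{L{\left(l \right)}} = \frac{1}{36}$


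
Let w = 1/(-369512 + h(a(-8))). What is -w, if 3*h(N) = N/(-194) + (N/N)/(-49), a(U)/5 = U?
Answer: 14259/5268870725 ≈ 2.7063e-6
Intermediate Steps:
a(U) = 5*U
h(N) = -1/147 - N/582 (h(N) = (N/(-194) + (N/N)/(-49))/3 = (N*(-1/194) + 1*(-1/49))/3 = (-N/194 - 1/49)/3 = (-1/49 - N/194)/3 = -1/147 - N/582)
w = -14259/5268870725 (w = 1/(-369512 + (-1/147 - 5*(-8)/582)) = 1/(-369512 + (-1/147 - 1/582*(-40))) = 1/(-369512 + (-1/147 + 20/291)) = 1/(-369512 + 883/14259) = 1/(-5268870725/14259) = -14259/5268870725 ≈ -2.7063e-6)
-w = -1*(-14259/5268870725) = 14259/5268870725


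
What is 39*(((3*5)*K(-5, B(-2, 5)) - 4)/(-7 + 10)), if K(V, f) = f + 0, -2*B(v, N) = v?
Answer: 143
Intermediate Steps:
B(v, N) = -v/2
K(V, f) = f
39*(((3*5)*K(-5, B(-2, 5)) - 4)/(-7 + 10)) = 39*(((3*5)*(-½*(-2)) - 4)/(-7 + 10)) = 39*((15*1 - 4)/3) = 39*((15 - 4)*(⅓)) = 39*(11*(⅓)) = 39*(11/3) = 143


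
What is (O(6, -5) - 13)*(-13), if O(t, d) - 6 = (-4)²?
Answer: -117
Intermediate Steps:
O(t, d) = 22 (O(t, d) = 6 + (-4)² = 6 + 16 = 22)
(O(6, -5) - 13)*(-13) = (22 - 13)*(-13) = 9*(-13) = -117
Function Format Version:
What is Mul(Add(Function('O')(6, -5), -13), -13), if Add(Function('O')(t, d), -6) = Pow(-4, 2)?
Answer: -117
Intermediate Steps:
Function('O')(t, d) = 22 (Function('O')(t, d) = Add(6, Pow(-4, 2)) = Add(6, 16) = 22)
Mul(Add(Function('O')(6, -5), -13), -13) = Mul(Add(22, -13), -13) = Mul(9, -13) = -117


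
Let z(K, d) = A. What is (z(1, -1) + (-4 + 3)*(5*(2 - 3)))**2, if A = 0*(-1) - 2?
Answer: 9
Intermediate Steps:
A = -2 (A = 0 - 2 = -2)
z(K, d) = -2
(z(1, -1) + (-4 + 3)*(5*(2 - 3)))**2 = (-2 + (-4 + 3)*(5*(2 - 3)))**2 = (-2 - 5*(-1))**2 = (-2 - 1*(-5))**2 = (-2 + 5)**2 = 3**2 = 9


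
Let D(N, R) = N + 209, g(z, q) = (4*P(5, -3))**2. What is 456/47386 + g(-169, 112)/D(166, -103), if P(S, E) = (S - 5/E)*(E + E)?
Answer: 1277108/18705 ≈ 68.276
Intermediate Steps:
P(S, E) = 2*E*(S - 5/E) (P(S, E) = (S - 5/E)*(2*E) = 2*E*(S - 5/E))
g(z, q) = 25600 (g(z, q) = (4*(-10 + 2*(-3)*5))**2 = (4*(-10 - 30))**2 = (4*(-40))**2 = (-160)**2 = 25600)
D(N, R) = 209 + N
456/47386 + g(-169, 112)/D(166, -103) = 456/47386 + 25600/(209 + 166) = 456*(1/47386) + 25600/375 = 12/1247 + 25600*(1/375) = 12/1247 + 1024/15 = 1277108/18705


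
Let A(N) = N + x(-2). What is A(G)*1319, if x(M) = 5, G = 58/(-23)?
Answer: 75183/23 ≈ 3268.8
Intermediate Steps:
G = -58/23 (G = 58*(-1/23) = -58/23 ≈ -2.5217)
A(N) = 5 + N (A(N) = N + 5 = 5 + N)
A(G)*1319 = (5 - 58/23)*1319 = (57/23)*1319 = 75183/23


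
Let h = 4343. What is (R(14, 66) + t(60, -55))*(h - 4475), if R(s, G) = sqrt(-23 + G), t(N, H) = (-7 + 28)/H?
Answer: 252/5 - 132*sqrt(43) ≈ -815.18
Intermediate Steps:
t(N, H) = 21/H
(R(14, 66) + t(60, -55))*(h - 4475) = (sqrt(-23 + 66) + 21/(-55))*(4343 - 4475) = (sqrt(43) + 21*(-1/55))*(-132) = (sqrt(43) - 21/55)*(-132) = (-21/55 + sqrt(43))*(-132) = 252/5 - 132*sqrt(43)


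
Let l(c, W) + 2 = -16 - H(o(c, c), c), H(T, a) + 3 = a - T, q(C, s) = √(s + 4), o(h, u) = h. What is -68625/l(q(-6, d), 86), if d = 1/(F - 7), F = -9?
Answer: 4575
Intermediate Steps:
d = -1/16 (d = 1/(-9 - 7) = 1/(-16) = -1/16 ≈ -0.062500)
q(C, s) = √(4 + s)
H(T, a) = -3 + a - T (H(T, a) = -3 + (a - T) = -3 + a - T)
l(c, W) = -15 (l(c, W) = -2 + (-16 - (-3 + c - c)) = -2 + (-16 - 1*(-3)) = -2 + (-16 + 3) = -2 - 13 = -15)
-68625/l(q(-6, d), 86) = -68625/(-15) = -68625*(-1/15) = 4575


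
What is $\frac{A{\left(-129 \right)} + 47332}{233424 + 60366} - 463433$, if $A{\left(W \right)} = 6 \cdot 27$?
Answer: $- \frac{68075966788}{146895} \approx -4.6343 \cdot 10^{5}$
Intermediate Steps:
$A{\left(W \right)} = 162$
$\frac{A{\left(-129 \right)} + 47332}{233424 + 60366} - 463433 = \frac{162 + 47332}{233424 + 60366} - 463433 = \frac{47494}{293790} - 463433 = 47494 \cdot \frac{1}{293790} - 463433 = \frac{23747}{146895} - 463433 = - \frac{68075966788}{146895}$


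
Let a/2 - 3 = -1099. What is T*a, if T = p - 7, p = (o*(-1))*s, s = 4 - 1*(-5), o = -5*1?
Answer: -83296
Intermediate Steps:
a = -2192 (a = 6 + 2*(-1099) = 6 - 2198 = -2192)
o = -5
s = 9 (s = 4 + 5 = 9)
p = 45 (p = -5*(-1)*9 = 5*9 = 45)
T = 38 (T = 45 - 7 = 38)
T*a = 38*(-2192) = -83296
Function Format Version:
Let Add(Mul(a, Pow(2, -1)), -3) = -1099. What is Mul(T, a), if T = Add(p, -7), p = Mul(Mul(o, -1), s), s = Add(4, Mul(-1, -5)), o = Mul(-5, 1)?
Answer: -83296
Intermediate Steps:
a = -2192 (a = Add(6, Mul(2, -1099)) = Add(6, -2198) = -2192)
o = -5
s = 9 (s = Add(4, 5) = 9)
p = 45 (p = Mul(Mul(-5, -1), 9) = Mul(5, 9) = 45)
T = 38 (T = Add(45, -7) = 38)
Mul(T, a) = Mul(38, -2192) = -83296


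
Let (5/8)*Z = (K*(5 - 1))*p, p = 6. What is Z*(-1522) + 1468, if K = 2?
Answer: -577108/5 ≈ -1.1542e+5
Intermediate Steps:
Z = 384/5 (Z = 8*((2*(5 - 1))*6)/5 = 8*((2*4)*6)/5 = 8*(8*6)/5 = (8/5)*48 = 384/5 ≈ 76.800)
Z*(-1522) + 1468 = (384/5)*(-1522) + 1468 = -584448/5 + 1468 = -577108/5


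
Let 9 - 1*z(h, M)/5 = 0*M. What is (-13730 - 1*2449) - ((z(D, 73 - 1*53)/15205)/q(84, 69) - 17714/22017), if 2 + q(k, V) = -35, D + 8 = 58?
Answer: -40078029634940/2477286789 ≈ -16178.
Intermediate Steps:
D = 50 (D = -8 + 58 = 50)
q(k, V) = -37 (q(k, V) = -2 - 35 = -37)
z(h, M) = 45 (z(h, M) = 45 - 0*M = 45 - 5*0 = 45 + 0 = 45)
(-13730 - 1*2449) - ((z(D, 73 - 1*53)/15205)/q(84, 69) - 17714/22017) = (-13730 - 1*2449) - ((45/15205)/(-37) - 17714/22017) = (-13730 - 2449) - ((45*(1/15205))*(-1/37) - 17714*1/22017) = -16179 - ((9/3041)*(-1/37) - 17714/22017) = -16179 - (-9/112517 - 17714/22017) = -16179 - 1*(-1993324291/2477286789) = -16179 + 1993324291/2477286789 = -40078029634940/2477286789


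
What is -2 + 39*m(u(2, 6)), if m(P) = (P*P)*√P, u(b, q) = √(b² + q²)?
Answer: -2 + 1560*2^(¾)*5^(¼) ≈ 3921.2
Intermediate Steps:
m(P) = P^(5/2) (m(P) = P²*√P = P^(5/2))
-2 + 39*m(u(2, 6)) = -2 + 39*(√(2² + 6²))^(5/2) = -2 + 39*(√(4 + 36))^(5/2) = -2 + 39*(√40)^(5/2) = -2 + 39*(2*√10)^(5/2) = -2 + 39*(40*2^(¾)*5^(¼)) = -2 + 1560*2^(¾)*5^(¼)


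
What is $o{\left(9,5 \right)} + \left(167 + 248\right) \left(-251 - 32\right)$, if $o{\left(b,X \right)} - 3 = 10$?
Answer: $-117432$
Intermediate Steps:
$o{\left(b,X \right)} = 13$ ($o{\left(b,X \right)} = 3 + 10 = 13$)
$o{\left(9,5 \right)} + \left(167 + 248\right) \left(-251 - 32\right) = 13 + \left(167 + 248\right) \left(-251 - 32\right) = 13 + 415 \left(-283\right) = 13 - 117445 = -117432$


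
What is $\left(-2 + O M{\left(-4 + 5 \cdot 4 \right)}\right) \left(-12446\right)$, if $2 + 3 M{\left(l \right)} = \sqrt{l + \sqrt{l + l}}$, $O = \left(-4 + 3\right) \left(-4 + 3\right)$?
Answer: $\frac{99568}{3} - \frac{24892 \sqrt{4 + \sqrt{2}}}{3} \approx 13883.0$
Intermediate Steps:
$O = 1$ ($O = \left(-1\right) \left(-1\right) = 1$)
$M{\left(l \right)} = - \frac{2}{3} + \frac{\sqrt{l + \sqrt{2} \sqrt{l}}}{3}$ ($M{\left(l \right)} = - \frac{2}{3} + \frac{\sqrt{l + \sqrt{l + l}}}{3} = - \frac{2}{3} + \frac{\sqrt{l + \sqrt{2 l}}}{3} = - \frac{2}{3} + \frac{\sqrt{l + \sqrt{2} \sqrt{l}}}{3}$)
$\left(-2 + O M{\left(-4 + 5 \cdot 4 \right)}\right) \left(-12446\right) = \left(-2 + 1 \left(- \frac{2}{3} + \frac{\sqrt{\left(-4 + 5 \cdot 4\right) + \sqrt{2} \sqrt{-4 + 5 \cdot 4}}}{3}\right)\right) \left(-12446\right) = \left(-2 + 1 \left(- \frac{2}{3} + \frac{\sqrt{\left(-4 + 20\right) + \sqrt{2} \sqrt{-4 + 20}}}{3}\right)\right) \left(-12446\right) = \left(-2 + 1 \left(- \frac{2}{3} + \frac{\sqrt{16 + \sqrt{2} \sqrt{16}}}{3}\right)\right) \left(-12446\right) = \left(-2 + 1 \left(- \frac{2}{3} + \frac{\sqrt{16 + \sqrt{2} \cdot 4}}{3}\right)\right) \left(-12446\right) = \left(-2 + 1 \left(- \frac{2}{3} + \frac{\sqrt{16 + 4 \sqrt{2}}}{3}\right)\right) \left(-12446\right) = \left(-2 - \left(\frac{2}{3} - \frac{\sqrt{16 + 4 \sqrt{2}}}{3}\right)\right) \left(-12446\right) = \left(- \frac{8}{3} + \frac{\sqrt{16 + 4 \sqrt{2}}}{3}\right) \left(-12446\right) = \frac{99568}{3} - \frac{12446 \sqrt{16 + 4 \sqrt{2}}}{3}$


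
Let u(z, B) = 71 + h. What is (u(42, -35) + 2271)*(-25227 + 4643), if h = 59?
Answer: -49422184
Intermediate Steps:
u(z, B) = 130 (u(z, B) = 71 + 59 = 130)
(u(42, -35) + 2271)*(-25227 + 4643) = (130 + 2271)*(-25227 + 4643) = 2401*(-20584) = -49422184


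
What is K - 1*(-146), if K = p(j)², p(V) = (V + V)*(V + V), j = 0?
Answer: 146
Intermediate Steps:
p(V) = 4*V² (p(V) = (2*V)*(2*V) = 4*V²)
K = 0 (K = (4*0²)² = (4*0)² = 0² = 0)
K - 1*(-146) = 0 - 1*(-146) = 0 + 146 = 146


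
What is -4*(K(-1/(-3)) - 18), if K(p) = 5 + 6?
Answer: 28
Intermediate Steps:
K(p) = 11
-4*(K(-1/(-3)) - 18) = -4*(11 - 18) = -4*(-7) = 28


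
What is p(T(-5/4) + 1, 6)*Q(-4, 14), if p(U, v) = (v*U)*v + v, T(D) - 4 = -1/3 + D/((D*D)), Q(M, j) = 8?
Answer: 5808/5 ≈ 1161.6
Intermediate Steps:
T(D) = 11/3 + 1/D (T(D) = 4 + (-1/3 + D/((D*D))) = 4 + (-1*⅓ + D/(D²)) = 4 + (-⅓ + D/D²) = 4 + (-⅓ + 1/D) = 11/3 + 1/D)
p(U, v) = v + U*v² (p(U, v) = (U*v)*v + v = U*v² + v = v + U*v²)
p(T(-5/4) + 1, 6)*Q(-4, 14) = (6*(1 + ((11/3 + 1/(-5/4)) + 1)*6))*8 = (6*(1 + ((11/3 - ⅘) + 1)*6))*8 = (6*(1 + (43/15 + 1)*6))*8 = (6*(1 + (58/15)*6))*8 = (6*(1 + 116/5))*8 = (6*(121/5))*8 = (726/5)*8 = 5808/5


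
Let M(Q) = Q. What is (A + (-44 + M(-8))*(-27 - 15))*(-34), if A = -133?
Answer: -69734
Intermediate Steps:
(A + (-44 + M(-8))*(-27 - 15))*(-34) = (-133 + (-44 - 8)*(-27 - 15))*(-34) = (-133 - 52*(-42))*(-34) = (-133 + 2184)*(-34) = 2051*(-34) = -69734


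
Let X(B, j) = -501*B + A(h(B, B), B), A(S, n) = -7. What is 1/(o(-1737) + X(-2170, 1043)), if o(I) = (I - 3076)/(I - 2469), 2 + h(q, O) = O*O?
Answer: 4206/4572612391 ≈ 9.1982e-7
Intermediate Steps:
h(q, O) = -2 + O**2 (h(q, O) = -2 + O*O = -2 + O**2)
X(B, j) = -7 - 501*B (X(B, j) = -501*B - 7 = -7 - 501*B)
o(I) = (-3076 + I)/(-2469 + I)
1/(o(-1737) + X(-2170, 1043)) = 1/((-3076 - 1737)/(-2469 - 1737) + (-7 - 501*(-2170))) = 1/(-4813/(-4206) + (-7 + 1087170)) = 1/(-1/4206*(-4813) + 1087163) = 1/(4813/4206 + 1087163) = 1/(4572612391/4206) = 4206/4572612391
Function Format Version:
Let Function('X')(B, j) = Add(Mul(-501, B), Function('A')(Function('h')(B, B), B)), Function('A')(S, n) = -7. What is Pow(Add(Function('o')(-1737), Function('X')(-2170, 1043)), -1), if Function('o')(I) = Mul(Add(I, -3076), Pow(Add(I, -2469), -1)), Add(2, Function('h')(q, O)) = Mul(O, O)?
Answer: Rational(4206, 4572612391) ≈ 9.1982e-7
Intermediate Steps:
Function('h')(q, O) = Add(-2, Pow(O, 2)) (Function('h')(q, O) = Add(-2, Mul(O, O)) = Add(-2, Pow(O, 2)))
Function('X')(B, j) = Add(-7, Mul(-501, B)) (Function('X')(B, j) = Add(Mul(-501, B), -7) = Add(-7, Mul(-501, B)))
Function('o')(I) = Mul(Pow(Add(-2469, I), -1), Add(-3076, I)) (Function('o')(I) = Mul(Add(-3076, I), Pow(Add(-2469, I), -1)) = Mul(Pow(Add(-2469, I), -1), Add(-3076, I)))
Pow(Add(Function('o')(-1737), Function('X')(-2170, 1043)), -1) = Pow(Add(Mul(Pow(Add(-2469, -1737), -1), Add(-3076, -1737)), Add(-7, Mul(-501, -2170))), -1) = Pow(Add(Mul(Pow(-4206, -1), -4813), Add(-7, 1087170)), -1) = Pow(Add(Mul(Rational(-1, 4206), -4813), 1087163), -1) = Pow(Add(Rational(4813, 4206), 1087163), -1) = Pow(Rational(4572612391, 4206), -1) = Rational(4206, 4572612391)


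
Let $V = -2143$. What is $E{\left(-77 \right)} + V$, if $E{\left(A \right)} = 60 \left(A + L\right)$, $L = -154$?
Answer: $-16003$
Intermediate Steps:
$E{\left(A \right)} = -9240 + 60 A$ ($E{\left(A \right)} = 60 \left(A - 154\right) = 60 \left(-154 + A\right) = -9240 + 60 A$)
$E{\left(-77 \right)} + V = \left(-9240 + 60 \left(-77\right)\right) - 2143 = \left(-9240 - 4620\right) - 2143 = -13860 - 2143 = -16003$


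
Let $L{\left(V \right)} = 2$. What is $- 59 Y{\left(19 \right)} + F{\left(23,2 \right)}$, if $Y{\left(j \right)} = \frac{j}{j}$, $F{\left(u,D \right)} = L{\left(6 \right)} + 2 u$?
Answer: $-11$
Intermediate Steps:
$F{\left(u,D \right)} = 2 + 2 u$
$Y{\left(j \right)} = 1$
$- 59 Y{\left(19 \right)} + F{\left(23,2 \right)} = \left(-59\right) 1 + \left(2 + 2 \cdot 23\right) = -59 + \left(2 + 46\right) = -59 + 48 = -11$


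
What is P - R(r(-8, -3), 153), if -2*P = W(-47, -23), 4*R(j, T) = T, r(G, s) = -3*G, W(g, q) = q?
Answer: -107/4 ≈ -26.750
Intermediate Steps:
R(j, T) = T/4
P = 23/2 (P = -1/2*(-23) = 23/2 ≈ 11.500)
P - R(r(-8, -3), 153) = 23/2 - 153/4 = -107/4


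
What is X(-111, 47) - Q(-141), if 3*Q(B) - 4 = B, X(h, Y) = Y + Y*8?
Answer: 1406/3 ≈ 468.67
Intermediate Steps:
X(h, Y) = 9*Y (X(h, Y) = Y + 8*Y = 9*Y)
Q(B) = 4/3 + B/3
X(-111, 47) - Q(-141) = 9*47 - (4/3 + (⅓)*(-141)) = 423 - (4/3 - 47) = 423 - 1*(-137/3) = 423 + 137/3 = 1406/3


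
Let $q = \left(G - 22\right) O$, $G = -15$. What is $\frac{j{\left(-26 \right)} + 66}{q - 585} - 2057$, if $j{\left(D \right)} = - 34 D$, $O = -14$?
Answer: $- \frac{138769}{67} \approx -2071.2$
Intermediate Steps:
$q = 518$ ($q = \left(-15 - 22\right) \left(-14\right) = \left(-37\right) \left(-14\right) = 518$)
$\frac{j{\left(-26 \right)} + 66}{q - 585} - 2057 = \frac{\left(-34\right) \left(-26\right) + 66}{518 - 585} - 2057 = \frac{884 + 66}{-67} - 2057 = 950 \left(- \frac{1}{67}\right) - 2057 = - \frac{950}{67} - 2057 = - \frac{138769}{67}$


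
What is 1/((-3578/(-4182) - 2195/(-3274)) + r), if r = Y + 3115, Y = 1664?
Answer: 6845934/32727165517 ≈ 0.00020918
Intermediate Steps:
r = 4779 (r = 1664 + 3115 = 4779)
1/((-3578/(-4182) - 2195/(-3274)) + r) = 1/((-3578/(-4182) - 2195/(-3274)) + 4779) = 1/((-3578*(-1/4182) - 2195*(-1/3274)) + 4779) = 1/((1789/2091 + 2195/3274) + 4779) = 1/(10446931/6845934 + 4779) = 1/(32727165517/6845934) = 6845934/32727165517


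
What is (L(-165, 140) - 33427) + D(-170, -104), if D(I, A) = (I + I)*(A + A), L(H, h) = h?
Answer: 37433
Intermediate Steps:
D(I, A) = 4*A*I (D(I, A) = (2*I)*(2*A) = 4*A*I)
(L(-165, 140) - 33427) + D(-170, -104) = (140 - 33427) + 4*(-104)*(-170) = -33287 + 70720 = 37433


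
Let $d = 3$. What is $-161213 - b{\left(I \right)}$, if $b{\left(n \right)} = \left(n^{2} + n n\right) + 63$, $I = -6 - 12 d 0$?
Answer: $-161348$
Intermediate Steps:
$I = -6$ ($I = -6 - 12 \cdot 3 \cdot 0 = -6 - 0 = -6 + 0 = -6$)
$b{\left(n \right)} = 63 + 2 n^{2}$ ($b{\left(n \right)} = \left(n^{2} + n^{2}\right) + 63 = 2 n^{2} + 63 = 63 + 2 n^{2}$)
$-161213 - b{\left(I \right)} = -161213 - \left(63 + 2 \left(-6\right)^{2}\right) = -161213 - \left(63 + 2 \cdot 36\right) = -161213 - \left(63 + 72\right) = -161213 - 135 = -161348$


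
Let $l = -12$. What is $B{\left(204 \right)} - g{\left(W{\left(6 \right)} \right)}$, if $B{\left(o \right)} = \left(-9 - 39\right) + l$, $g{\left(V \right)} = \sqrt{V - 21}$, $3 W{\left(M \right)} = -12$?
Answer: $-60 - 5 i \approx -60.0 - 5.0 i$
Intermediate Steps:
$W{\left(M \right)} = -4$ ($W{\left(M \right)} = \frac{1}{3} \left(-12\right) = -4$)
$g{\left(V \right)} = \sqrt{-21 + V}$
$B{\left(o \right)} = -60$ ($B{\left(o \right)} = \left(-9 - 39\right) - 12 = -48 - 12 = -60$)
$B{\left(204 \right)} - g{\left(W{\left(6 \right)} \right)} = -60 - \sqrt{-21 - 4} = -60 - \sqrt{-25} = -60 - 5 i$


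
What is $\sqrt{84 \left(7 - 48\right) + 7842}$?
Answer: $\sqrt{4398} \approx 66.317$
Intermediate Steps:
$\sqrt{84 \left(7 - 48\right) + 7842} = \sqrt{84 \left(-41\right) + 7842} = \sqrt{-3444 + 7842} = \sqrt{4398}$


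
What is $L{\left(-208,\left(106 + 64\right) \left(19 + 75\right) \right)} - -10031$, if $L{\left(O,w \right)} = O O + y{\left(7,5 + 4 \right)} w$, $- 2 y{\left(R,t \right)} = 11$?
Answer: $-34595$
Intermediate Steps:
$y{\left(R,t \right)} = - \frac{11}{2}$ ($y{\left(R,t \right)} = \left(- \frac{1}{2}\right) 11 = - \frac{11}{2}$)
$L{\left(O,w \right)} = O^{2} - \frac{11 w}{2}$ ($L{\left(O,w \right)} = O O - \frac{11 w}{2} = O^{2} - \frac{11 w}{2}$)
$L{\left(-208,\left(106 + 64\right) \left(19 + 75\right) \right)} - -10031 = \left(\left(-208\right)^{2} - \frac{11 \left(106 + 64\right) \left(19 + 75\right)}{2}\right) - -10031 = \left(43264 - \frac{11 \cdot 170 \cdot 94}{2}\right) + 10031 = \left(43264 - 87890\right) + 10031 = -44626 + 10031 = -34595$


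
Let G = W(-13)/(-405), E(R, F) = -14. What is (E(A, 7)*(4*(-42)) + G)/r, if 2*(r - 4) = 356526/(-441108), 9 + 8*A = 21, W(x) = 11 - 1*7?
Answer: 46686674672/71377605 ≈ 654.08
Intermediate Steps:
W(x) = 4 (W(x) = 11 - 7 = 4)
A = 3/2 (A = -9/8 + (⅛)*21 = -9/8 + 21/8 = 3/2 ≈ 1.5000)
G = -4/405 (G = 4/(-405) = 4*(-1/405) = -4/405 ≈ -0.0098765)
r = 176241/49012 (r = 4 + (356526/(-441108))/2 = 4 + (356526*(-1/441108))/2 = 4 + (½)*(-19807/24506) = 4 - 19807/49012 = 176241/49012 ≈ 3.5959)
(E(A, 7)*(4*(-42)) + G)/r = (-56*(-42) - 4/405)/(176241/49012) = (-14*(-168) - 4/405)*(49012/176241) = (2352 - 4/405)*(49012/176241) = (952556/405)*(49012/176241) = 46686674672/71377605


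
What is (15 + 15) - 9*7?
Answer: -33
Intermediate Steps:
(15 + 15) - 9*7 = 30 - 63 = -33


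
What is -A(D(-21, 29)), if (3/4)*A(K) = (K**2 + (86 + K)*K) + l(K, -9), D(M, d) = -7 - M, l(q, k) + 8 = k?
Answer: -6316/3 ≈ -2105.3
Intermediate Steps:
l(q, k) = -8 + k
A(K) = -68/3 + 4*K**2/3 + 4*K*(86 + K)/3 (A(K) = 4*((K**2 + (86 + K)*K) + (-8 - 9))/3 = 4*((K**2 + K*(86 + K)) - 17)/3 = 4*(-17 + K**2 + K*(86 + K))/3 = -68/3 + 4*K**2/3 + 4*K*(86 + K)/3)
-A(D(-21, 29)) = -(-68/3 + 8*(-7 - 1*(-21))**2/3 + 344*(-7 - 1*(-21))/3) = -(-68/3 + 8*(-7 + 21)**2/3 + 344*(-7 + 21)/3) = -(-68/3 + (8/3)*14**2 + (344/3)*14) = -(-68/3 + (8/3)*196 + 4816/3) = -(-68/3 + 1568/3 + 4816/3) = -1*6316/3 = -6316/3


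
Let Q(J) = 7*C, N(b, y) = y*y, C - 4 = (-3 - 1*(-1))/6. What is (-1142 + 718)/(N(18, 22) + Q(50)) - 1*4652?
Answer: -7114180/1529 ≈ -4652.8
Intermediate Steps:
C = 11/3 (C = 4 + (-3 - 1*(-1))/6 = 4 + (-3 + 1)*(1/6) = 4 - 2*1/6 = 4 - 1/3 = 11/3 ≈ 3.6667)
N(b, y) = y**2
Q(J) = 77/3 (Q(J) = 7*(11/3) = 77/3)
(-1142 + 718)/(N(18, 22) + Q(50)) - 1*4652 = (-1142 + 718)/(22**2 + 77/3) - 1*4652 = -424/(484 + 77/3) - 4652 = -424/1529/3 - 4652 = -424*3/1529 - 4652 = -1272/1529 - 4652 = -7114180/1529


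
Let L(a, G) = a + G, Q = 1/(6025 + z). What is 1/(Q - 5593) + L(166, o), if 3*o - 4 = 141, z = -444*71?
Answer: 30567317449/142615908 ≈ 214.33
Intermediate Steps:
z = -31524
Q = -1/25499 (Q = 1/(6025 - 31524) = 1/(-25499) = -1/25499 ≈ -3.9217e-5)
o = 145/3 (o = 4/3 + (1/3)*141 = 4/3 + 47 = 145/3 ≈ 48.333)
L(a, G) = G + a
1/(Q - 5593) + L(166, o) = 1/(-1/25499 - 5593) + (145/3 + 166) = 1/(-142615908/25499) + 643/3 = -25499/142615908 + 643/3 = 30567317449/142615908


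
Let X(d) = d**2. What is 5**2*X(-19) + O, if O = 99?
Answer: 9124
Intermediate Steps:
5**2*X(-19) + O = 5**2*(-19)**2 + 99 = 25*361 + 99 = 9025 + 99 = 9124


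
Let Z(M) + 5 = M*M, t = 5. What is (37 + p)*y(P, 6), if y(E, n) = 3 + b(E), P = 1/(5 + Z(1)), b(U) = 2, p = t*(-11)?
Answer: -90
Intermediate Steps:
p = -55 (p = 5*(-11) = -55)
Z(M) = -5 + M² (Z(M) = -5 + M*M = -5 + M²)
P = 1 (P = 1/(5 + (-5 + 1²)) = 1/(5 + (-5 + 1)) = 1/(5 - 4) = 1/1 = 1)
y(E, n) = 5 (y(E, n) = 3 + 2 = 5)
(37 + p)*y(P, 6) = (37 - 55)*5 = -18*5 = -90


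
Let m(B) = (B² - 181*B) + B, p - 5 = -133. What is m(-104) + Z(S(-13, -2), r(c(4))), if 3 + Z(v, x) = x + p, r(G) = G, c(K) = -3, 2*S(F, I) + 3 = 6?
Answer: 29402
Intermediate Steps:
p = -128 (p = 5 - 133 = -128)
S(F, I) = 3/2 (S(F, I) = -3/2 + (½)*6 = -3/2 + 3 = 3/2)
Z(v, x) = -131 + x (Z(v, x) = -3 + (x - 128) = -3 + (-128 + x) = -131 + x)
m(B) = B² - 180*B
m(-104) + Z(S(-13, -2), r(c(4))) = -104*(-180 - 104) + (-131 - 3) = -104*(-284) - 134 = 29536 - 134 = 29402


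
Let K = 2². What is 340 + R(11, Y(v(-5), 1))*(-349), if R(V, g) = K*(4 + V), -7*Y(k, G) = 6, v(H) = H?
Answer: -20600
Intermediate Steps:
K = 4
Y(k, G) = -6/7 (Y(k, G) = -⅐*6 = -6/7)
R(V, g) = 16 + 4*V (R(V, g) = 4*(4 + V) = 16 + 4*V)
340 + R(11, Y(v(-5), 1))*(-349) = 340 + (16 + 4*11)*(-349) = 340 + (16 + 44)*(-349) = 340 + 60*(-349) = 340 - 20940 = -20600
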